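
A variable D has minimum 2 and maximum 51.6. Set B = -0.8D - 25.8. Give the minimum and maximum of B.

min(B) = -67.08, max(B) = -27.4

a = -0.8 < 0, so order reverses: min(B) = a·max(D)+b = (-0.8)·51.6 + (-25.8) = -67.08; max(B) = a·min(D)+b = (-0.8)·2 + (-25.8) = -27.4.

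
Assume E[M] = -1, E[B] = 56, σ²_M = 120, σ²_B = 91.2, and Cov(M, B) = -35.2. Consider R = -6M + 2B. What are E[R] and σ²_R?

E[R] = (-6)·E[M] + 2·E[B] = (-6)·(-1) + 2·56 = 118.
σ²_R = a²·σ²_M + b²·σ²_B + 2ab·Cov(M, B) with a = -6, b = 2.
= (-6)²·120 + 2²·91.2 + 2·(-6)·2·(-35.2)
= 4320 + 364.8 + 844.8 = 5529.6.

E[R] = 118, σ²_R = 5529.6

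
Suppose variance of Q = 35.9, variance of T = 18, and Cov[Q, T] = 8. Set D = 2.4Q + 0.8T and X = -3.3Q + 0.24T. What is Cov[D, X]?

By bilinearity, Cov[D, X] = ac·variance of Q + bd·variance of T + (ad+bc)·Cov[Q, T], with a=2.4, b=0.8, c=-3.3, d=0.24.
ac·variance of Q = 2.4·(-3.3)·35.9 = -284.328
bd·variance of T = 0.8·0.24·18 = 3.456
(ad+bc)·Cov[Q, T] = (-2.064)·8 = -16.512
Cov[D, X] = -284.328 + 3.456 + (-16.512) = -297.384.

Cov[D, X] = -297.384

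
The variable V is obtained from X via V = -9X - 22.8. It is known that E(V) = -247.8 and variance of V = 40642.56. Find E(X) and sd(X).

From V = -9X - 22.8: E(V) = a·E(X) + b, so E(X) = (E(V) − b)/a = (-247.8 − (-22.8))/(-9) = 25.
sd(V) = √40642.56 = 201.6.
sd(V) = |a|·sd(X), so sd(X) = 201.6/|-9| = 22.4.

E(X) = 25, sd(X) = 22.4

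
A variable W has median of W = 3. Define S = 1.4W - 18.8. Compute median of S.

A linear map preserves order up to sign, so median of S = a·median of W + b = 1.4·3 + (-18.8) = -14.6.

median of S = -14.6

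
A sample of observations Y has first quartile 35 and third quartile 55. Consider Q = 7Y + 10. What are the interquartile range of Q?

IQR(Q) = 140

IQR of Y = Q3 − Q1 = 55 − 35 = 20.
Under Q = aY + b, IQR(Q) = |a|·IQR(Y) = |7|·20 = 140 (shifts cancel; spread scales by |a|).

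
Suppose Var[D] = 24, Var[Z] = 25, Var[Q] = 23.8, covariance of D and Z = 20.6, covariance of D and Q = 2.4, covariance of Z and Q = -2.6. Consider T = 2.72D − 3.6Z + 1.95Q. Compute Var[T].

Var[T] = 250.5939

Var[T] = a²·Var[D] + b²·Var[Z] + c²·Var[Q] + 2ab·covariance of D and Z + 2ac·covariance of D and Q + 2bc·covariance of Z and Q, with a = 2.72, b = -3.6, c = 1.95.
= 177.5616 + 324 + 90.4995 + (-403.4304) + 25.4592 + 36.504
= 250.5939.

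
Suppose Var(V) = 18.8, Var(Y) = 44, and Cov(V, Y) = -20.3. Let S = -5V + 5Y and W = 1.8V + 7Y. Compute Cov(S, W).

By bilinearity, Cov(S, W) = ac·Var(V) + bd·Var(Y) + (ad+bc)·Cov(V, Y), with a=-5, b=5, c=1.8, d=7.
ac·Var(V) = (-5)·1.8·18.8 = -169.2
bd·Var(Y) = 5·7·44 = 1540
(ad+bc)·Cov(V, Y) = (-26)·(-20.3) = 527.8
Cov(S, W) = -169.2 + 1540 + 527.8 = 1898.6.

Cov(S, W) = 1898.6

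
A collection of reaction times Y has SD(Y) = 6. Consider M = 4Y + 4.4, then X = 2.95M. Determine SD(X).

SD(X) = 70.8

SD(M) = |4|·6 = 24.
SD(X) = |2.95|·24 = 70.8.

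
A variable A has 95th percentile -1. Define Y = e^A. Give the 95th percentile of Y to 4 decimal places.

e^A is increasing, so P_{95}(Y) = g(P_{95}(A)) ≈ 0.3679.

95th percentile of Y = 0.3679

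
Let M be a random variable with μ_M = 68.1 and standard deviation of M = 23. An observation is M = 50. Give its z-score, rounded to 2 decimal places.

z = -0.79

z = (M − μ_M) / standard deviation of M = (50 − 68.1) / 23 ≈ -0.79.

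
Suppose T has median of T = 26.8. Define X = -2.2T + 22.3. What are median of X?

A linear map preserves order up to sign, so median of X = a·median of T + b = (-2.2)·26.8 + 22.3 = -36.66.

median of X = -36.66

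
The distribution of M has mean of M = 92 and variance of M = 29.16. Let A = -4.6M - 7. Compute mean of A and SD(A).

mean of A = -430.2, SD(A) = 24.84

A = -4.6M - 7 is linear with a = -4.6, b = -7.
mean of A = a·mean of M + b = (-4.6)·92 + (-7) = -430.2.
SD(M) = √29.16 = 5.4.
SD(A) = |a|·SD(M) = |-4.6|·5.4 = 24.84.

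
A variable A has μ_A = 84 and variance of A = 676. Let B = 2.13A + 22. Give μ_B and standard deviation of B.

μ_B = 200.92, standard deviation of B = 55.38

B = 2.13A + 22 is linear with a = 2.13, b = 22.
μ_B = a·μ_A + b = 2.13·84 + 22 = 200.92.
standard deviation of A = √676 = 26.
standard deviation of B = |a|·standard deviation of A = |2.13|·26 = 55.38.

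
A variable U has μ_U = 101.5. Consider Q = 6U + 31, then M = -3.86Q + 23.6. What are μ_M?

μ_M = -2446.8

μ_Q = 6·101.5 + 31 = 640.
μ_M = (-3.86)·640 + 23.6 = -2446.8.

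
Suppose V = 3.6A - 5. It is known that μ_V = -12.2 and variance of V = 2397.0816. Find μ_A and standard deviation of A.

μ_A = -2, standard deviation of A = 13.6

From V = 3.6A - 5: μ_V = a·μ_A + b, so μ_A = (μ_V − b)/a = (-12.2 − (-5))/3.6 = -2.
standard deviation of V = √2397.0816 = 48.96.
standard deviation of V = |a|·standard deviation of A, so standard deviation of A = 48.96/|3.6| = 13.6.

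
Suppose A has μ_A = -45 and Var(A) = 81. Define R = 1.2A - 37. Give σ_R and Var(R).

R = 1.2A - 37 is linear with a = 1.2, b = -37.
σ_A = √81 = 9.
σ_R = |a|·σ_A = |1.2|·9 = 10.8.
Var(R) = a²·Var(A) = 1.2²·81 = 116.64 (the additive constant -37 does not affect variance).

σ_R = 10.8, Var(R) = 116.64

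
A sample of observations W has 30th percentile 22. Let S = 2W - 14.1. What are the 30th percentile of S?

Since a = 2 > 0 the transformation is increasing, so the 30th percentile of S = a·(P_{30} of W) + b = 2·22 + (-14.1) = 29.9.

30th percentile of S = 29.9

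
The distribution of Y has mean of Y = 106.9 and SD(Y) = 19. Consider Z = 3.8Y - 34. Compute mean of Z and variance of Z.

Z = 3.8Y - 34 is linear with a = 3.8, b = -34.
mean of Z = a·mean of Y + b = 3.8·106.9 + (-34) = 372.22.
variance of Y = 19² = 361.
variance of Z = a²·variance of Y = 3.8²·361 = 5212.84 (the additive constant -34 does not affect variance).

mean of Z = 372.22, variance of Z = 5212.84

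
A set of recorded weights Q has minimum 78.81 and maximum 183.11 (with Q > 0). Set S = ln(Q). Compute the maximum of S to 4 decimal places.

max(S) = 5.2101

ln(Q) is increasing on this domain, so max(S) comes from max(Q) = 183.11: max(S) = ln(183.11) ≈ 5.2101.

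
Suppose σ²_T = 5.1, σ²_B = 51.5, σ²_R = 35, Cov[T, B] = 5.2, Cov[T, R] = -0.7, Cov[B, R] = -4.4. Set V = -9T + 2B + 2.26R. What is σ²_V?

σ²_V = a²·σ²_T + b²·σ²_B + c²·σ²_R + 2ab·Cov[T, B] + 2ac·Cov[T, R] + 2bc·Cov[B, R], with a = -9, b = 2, c = 2.26.
= 413.1 + 206 + 178.766 + (-187.2) + 28.476 + (-39.776)
= 599.366.

σ²_V = 599.366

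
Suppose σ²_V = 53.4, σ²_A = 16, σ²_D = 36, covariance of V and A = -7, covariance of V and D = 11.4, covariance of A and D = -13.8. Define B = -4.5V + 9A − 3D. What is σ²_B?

σ²_B = a²·σ²_V + b²·σ²_A + c²·σ²_D + 2ab·covariance of V and A + 2ac·covariance of V and D + 2bc·covariance of A and D, with a = -4.5, b = 9, c = -3.
= 1081.35 + 1296 + 324 + 567 + 307.8 + 745.2
= 4321.35.

σ²_B = 4321.35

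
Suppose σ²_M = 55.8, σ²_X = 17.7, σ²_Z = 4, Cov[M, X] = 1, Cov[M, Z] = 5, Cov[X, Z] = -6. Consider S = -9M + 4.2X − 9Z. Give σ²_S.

σ²_S = 6344.028

σ²_S = a²·σ²_M + b²·σ²_X + c²·σ²_Z + 2ab·Cov[M, X] + 2ac·Cov[M, Z] + 2bc·Cov[X, Z], with a = -9, b = 4.2, c = -9.
= 4519.8 + 312.228 + 324 + (-75.6) + 810 + 453.6
= 6344.028.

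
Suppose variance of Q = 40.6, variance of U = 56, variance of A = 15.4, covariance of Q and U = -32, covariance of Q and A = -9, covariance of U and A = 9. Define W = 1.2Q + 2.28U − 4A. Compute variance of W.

variance of W = a²·variance of Q + b²·variance of U + c²·variance of A + 2ab·covariance of Q and U + 2ac·covariance of Q and A + 2bc·covariance of U and A, with a = 1.2, b = 2.28, c = -4.
= 58.464 + 291.1104 + 246.4 + (-175.104) + 86.4 + (-164.16)
= 343.1104.

variance of W = 343.1104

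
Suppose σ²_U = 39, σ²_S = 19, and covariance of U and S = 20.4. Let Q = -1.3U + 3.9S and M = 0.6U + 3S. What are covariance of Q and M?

By bilinearity, covariance of Q and M = ac·σ²_U + bd·σ²_S + (ad+bc)·covariance of U and S, with a=-1.3, b=3.9, c=0.6, d=3.
ac·σ²_U = (-1.3)·0.6·39 = -30.42
bd·σ²_S = 3.9·3·19 = 222.3
(ad+bc)·covariance of U and S = (-1.56)·20.4 = -31.824
covariance of Q and M = -30.42 + 222.3 + (-31.824) = 160.056.

covariance of Q and M = 160.056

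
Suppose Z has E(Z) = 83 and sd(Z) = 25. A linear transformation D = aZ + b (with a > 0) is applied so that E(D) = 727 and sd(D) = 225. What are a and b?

sd(D) = a·sd(Z) (a > 0), so a = 225/25 = 9.
E(D) = a·E(Z) + b, so b = 727 − 9·83 = -20.

a = 9, b = -20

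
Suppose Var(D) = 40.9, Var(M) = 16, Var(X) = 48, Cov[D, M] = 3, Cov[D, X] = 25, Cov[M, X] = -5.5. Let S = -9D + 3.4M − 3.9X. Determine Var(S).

Var(S) = a²·Var(D) + b²·Var(M) + c²·Var(X) + 2ab·Cov[D, M] + 2ac·Cov[D, X] + 2bc·Cov[M, X], with a = -9, b = 3.4, c = -3.9.
= 3312.9 + 184.96 + 730.08 + (-183.6) + 1755 + 145.86
= 5945.2.

Var(S) = 5945.2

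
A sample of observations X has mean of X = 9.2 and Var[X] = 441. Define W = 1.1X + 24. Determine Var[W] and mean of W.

W = 1.1X + 24 is linear with a = 1.1, b = 24.
Var[W] = a²·Var[X] = 1.1²·441 = 533.61 (the additive constant 24 does not affect variance).
mean of W = a·mean of X + b = 1.1·9.2 + 24 = 34.12.

Var[W] = 533.61, mean of W = 34.12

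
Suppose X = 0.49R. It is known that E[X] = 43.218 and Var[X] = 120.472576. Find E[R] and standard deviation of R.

From X = 0.49R: E[X] = a·E[R] + b, so E[R] = (E[X] − b)/a = (43.218 − 0)/0.49 = 88.2.
standard deviation of X = √120.472576 = 10.976.
standard deviation of X = |a|·standard deviation of R, so standard deviation of R = 10.976/|0.49| = 22.4.

E[R] = 88.2, standard deviation of R = 22.4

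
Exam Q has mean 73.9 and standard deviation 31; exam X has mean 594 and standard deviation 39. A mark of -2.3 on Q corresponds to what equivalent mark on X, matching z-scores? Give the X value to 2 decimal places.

X = 498.14

z = (-2.3 − 73.9)/31 ≈ -2.4581.
X = 594 + z·39 = 594 + (-2.3 − 73.9)·39/31 ≈ 498.14.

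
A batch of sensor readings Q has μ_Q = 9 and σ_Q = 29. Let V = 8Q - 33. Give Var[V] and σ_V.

V = 8Q - 33 is linear with a = 8, b = -33.
Var[Q] = 29² = 841.
Var[V] = a²·Var[Q] = 8²·841 = 53824 (the additive constant -33 does not affect variance).
σ_V = |a|·σ_Q = |8|·29 = 232.

Var[V] = 53824, σ_V = 232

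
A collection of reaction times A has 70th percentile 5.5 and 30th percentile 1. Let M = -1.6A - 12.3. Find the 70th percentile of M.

70th percentile of M = -13.9

Since a = -1.6 < 0 the transformation is decreasing, reversing order: the 70th percentile of M corresponds to the 30th percentile of A.
So P_{70}(M) = a·P_{30}(A) + b = (-1.6)·1 + (-12.3) = -13.9.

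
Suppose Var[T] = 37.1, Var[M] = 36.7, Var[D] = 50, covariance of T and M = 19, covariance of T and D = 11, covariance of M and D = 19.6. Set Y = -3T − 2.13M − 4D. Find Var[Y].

Var[Y] = a²·Var[T] + b²·Var[M] + c²·Var[D] + 2ab·covariance of T and M + 2ac·covariance of T and D + 2bc·covariance of M and D, with a = -3, b = -2.13, c = -4.
= 333.9 + 166.50423 + 800 + 242.82 + 264 + 333.984
= 2141.20823.

Var[Y] = 2141.20823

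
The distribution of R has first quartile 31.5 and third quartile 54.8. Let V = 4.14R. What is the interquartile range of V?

IQR of R = Q3 − Q1 = 54.8 − 31.5 = 23.3.
Under V = aR + b, IQR(V) = |a|·IQR(R) = |4.14|·23.3 = 96.462 (shifts cancel; spread scales by |a|).

IQR(V) = 96.462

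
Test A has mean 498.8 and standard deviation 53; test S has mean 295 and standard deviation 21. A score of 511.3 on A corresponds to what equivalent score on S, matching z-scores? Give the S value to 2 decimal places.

S = 299.95

z = (511.3 − 498.8)/53 ≈ 0.2358.
S = 295 + z·21 = 295 + (511.3 − 498.8)·21/53 ≈ 299.95.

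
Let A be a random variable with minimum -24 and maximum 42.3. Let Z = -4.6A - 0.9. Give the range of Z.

Range(Z) = 304.98

Range of A = 42.3 − (-24) = 66.3.
Range(Z) = |a|·Range(A) = |-4.6|·66.3 = 304.98.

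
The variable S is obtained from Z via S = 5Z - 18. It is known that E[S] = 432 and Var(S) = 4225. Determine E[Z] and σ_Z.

E[Z] = 90, σ_Z = 13

From S = 5Z - 18: E[S] = a·E[Z] + b, so E[Z] = (E[S] − b)/a = (432 − (-18))/5 = 90.
σ_S = √4225 = 65.
σ_S = |a|·σ_Z, so σ_Z = 65/|5| = 13.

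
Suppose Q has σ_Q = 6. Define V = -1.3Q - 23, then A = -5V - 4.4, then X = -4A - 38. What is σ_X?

σ_X = 156

σ_V = |-1.3|·6 = 7.8.
σ_A = |-5|·7.8 = 39.
σ_X = |-4|·39 = 156.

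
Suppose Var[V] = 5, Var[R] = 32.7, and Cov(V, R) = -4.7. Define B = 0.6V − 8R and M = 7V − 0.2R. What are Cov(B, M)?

Cov(B, M) = 337.084

By bilinearity, Cov(B, M) = ac·Var[V] + bd·Var[R] + (ad+bc)·Cov(V, R), with a=0.6, b=-8, c=7, d=-0.2.
ac·Var[V] = 0.6·7·5 = 21
bd·Var[R] = (-8)·(-0.2)·32.7 = 52.32
(ad+bc)·Cov(V, R) = (-56.12)·(-4.7) = 263.764
Cov(B, M) = 21 + 52.32 + 263.764 = 337.084.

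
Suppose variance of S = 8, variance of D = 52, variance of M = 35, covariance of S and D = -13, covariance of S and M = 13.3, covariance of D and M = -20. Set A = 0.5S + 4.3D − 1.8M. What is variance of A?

variance of A = a²·variance of S + b²·variance of D + c²·variance of M + 2ab·covariance of S and D + 2ac·covariance of S and M + 2bc·covariance of D and M, with a = 0.5, b = 4.3, c = -1.8.
= 2 + 961.48 + 113.4 + (-55.9) + (-23.94) + 309.6
= 1306.64.

variance of A = 1306.64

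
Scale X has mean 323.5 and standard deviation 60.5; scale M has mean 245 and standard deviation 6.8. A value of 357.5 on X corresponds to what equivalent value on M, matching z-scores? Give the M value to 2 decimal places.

z = (357.5 − 323.5)/60.5 ≈ 0.562.
M = 245 + z·6.8 = 245 + (357.5 − 323.5)·6.8/60.5 ≈ 248.82.

M = 248.82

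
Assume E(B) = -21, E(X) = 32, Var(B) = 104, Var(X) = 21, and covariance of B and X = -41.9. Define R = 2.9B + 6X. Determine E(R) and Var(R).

E(R) = 2.9·E(B) + 6·E(X) = 2.9·(-21) + 6·32 = 131.1.
Var(R) = a²·Var(B) + b²·Var(X) + 2ab·covariance of B and X with a = 2.9, b = 6.
= 2.9²·104 + 6²·21 + 2·2.9·6·(-41.9)
= 874.64 + 756 + (-1458.12) = 172.52.

E(R) = 131.1, Var(R) = 172.52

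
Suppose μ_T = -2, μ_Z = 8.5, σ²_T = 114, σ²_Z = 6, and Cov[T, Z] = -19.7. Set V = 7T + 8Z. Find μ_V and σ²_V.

μ_V = 7·μ_T + 8·μ_Z = 7·(-2) + 8·8.5 = 54.
σ²_V = a²·σ²_T + b²·σ²_Z + 2ab·Cov[T, Z] with a = 7, b = 8.
= 7²·114 + 8²·6 + 2·7·8·(-19.7)
= 5586 + 384 + (-2206.4) = 3763.6.

μ_V = 54, σ²_V = 3763.6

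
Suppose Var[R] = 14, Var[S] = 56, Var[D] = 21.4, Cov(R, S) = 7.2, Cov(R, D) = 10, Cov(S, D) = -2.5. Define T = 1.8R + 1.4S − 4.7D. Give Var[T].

Var[T] = a²·Var[R] + b²·Var[S] + c²·Var[D] + 2ab·Cov(R, S) + 2ac·Cov(R, D) + 2bc·Cov(S, D), with a = 1.8, b = 1.4, c = -4.7.
= 45.36 + 109.76 + 472.726 + 36.288 + (-169.2) + 32.9
= 527.834.

Var[T] = 527.834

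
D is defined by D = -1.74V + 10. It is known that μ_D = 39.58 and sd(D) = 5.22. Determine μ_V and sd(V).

μ_V = -17, sd(V) = 3

From D = -1.74V + 10: μ_D = a·μ_V + b, so μ_V = (μ_D − b)/a = (39.58 − 10)/(-1.74) = -17.
sd(D) = |a|·sd(V), so sd(V) = 5.22/|-1.74| = 3.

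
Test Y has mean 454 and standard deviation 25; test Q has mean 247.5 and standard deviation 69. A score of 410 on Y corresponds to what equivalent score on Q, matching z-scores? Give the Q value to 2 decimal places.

z = (410 − 454)/25 = -1.76.
Q = 247.5 + z·69 = 247.5 + (410 − 454)·69/25 = 126.06.

Q = 126.06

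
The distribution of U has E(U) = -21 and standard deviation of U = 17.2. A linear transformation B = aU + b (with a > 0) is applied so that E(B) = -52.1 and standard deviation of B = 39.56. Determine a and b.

a = 2.3, b = -3.8

standard deviation of B = a·standard deviation of U (a > 0), so a = 39.56/17.2 = 2.3.
E(B) = a·E(U) + b, so b = -52.1 − 2.3·(-21) = -3.8.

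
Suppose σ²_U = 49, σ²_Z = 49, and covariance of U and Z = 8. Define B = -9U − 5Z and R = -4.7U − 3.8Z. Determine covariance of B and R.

covariance of B and R = 3465.3

By bilinearity, covariance of B and R = ac·σ²_U + bd·σ²_Z + (ad+bc)·covariance of U and Z, with a=-9, b=-5, c=-4.7, d=-3.8.
ac·σ²_U = (-9)·(-4.7)·49 = 2072.7
bd·σ²_Z = (-5)·(-3.8)·49 = 931
(ad+bc)·covariance of U and Z = (57.7)·8 = 461.6
covariance of B and R = 2072.7 + 931 + 461.6 = 3465.3.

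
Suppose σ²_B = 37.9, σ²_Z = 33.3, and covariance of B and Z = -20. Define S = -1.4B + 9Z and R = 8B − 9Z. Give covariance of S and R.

covariance of S and R = -4813.78

By bilinearity, covariance of S and R = ac·σ²_B + bd·σ²_Z + (ad+bc)·covariance of B and Z, with a=-1.4, b=9, c=8, d=-9.
ac·σ²_B = (-1.4)·8·37.9 = -424.48
bd·σ²_Z = 9·(-9)·33.3 = -2697.3
(ad+bc)·covariance of B and Z = (84.6)·(-20) = -1692
covariance of S and R = -424.48 + (-2697.3) + (-1692) = -4813.78.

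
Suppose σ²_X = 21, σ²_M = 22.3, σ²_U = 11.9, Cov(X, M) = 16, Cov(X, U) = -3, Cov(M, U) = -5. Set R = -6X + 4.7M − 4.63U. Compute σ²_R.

σ²_R = 652.23611

σ²_R = a²·σ²_X + b²·σ²_M + c²·σ²_U + 2ab·Cov(X, M) + 2ac·Cov(X, U) + 2bc·Cov(M, U), with a = -6, b = 4.7, c = -4.63.
= 756 + 492.607 + 255.09911 + (-902.4) + (-166.68) + 217.61
= 652.23611.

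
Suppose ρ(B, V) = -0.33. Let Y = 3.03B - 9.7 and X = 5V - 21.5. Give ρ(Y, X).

ρ(Y, X) = -0.33

Linear rescalings preserve correlation up to sign; here the slopes 3.03 and 5 have the same sign, so ρ(Y, X) = ρ(B, V) = -0.33.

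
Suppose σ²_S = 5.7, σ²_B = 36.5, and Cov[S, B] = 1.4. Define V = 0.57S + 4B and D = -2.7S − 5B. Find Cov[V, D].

By bilinearity, Cov[V, D] = ac·σ²_S + bd·σ²_B + (ad+bc)·Cov[S, B], with a=0.57, b=4, c=-2.7, d=-5.
ac·σ²_S = 0.57·(-2.7)·5.7 = -8.7723
bd·σ²_B = 4·(-5)·36.5 = -730
(ad+bc)·Cov[S, B] = (-13.65)·1.4 = -19.11
Cov[V, D] = -8.7723 + (-730) + (-19.11) = -757.8823.

Cov[V, D] = -757.8823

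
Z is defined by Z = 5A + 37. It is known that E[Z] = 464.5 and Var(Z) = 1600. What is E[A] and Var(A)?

E[A] = 85.5, Var(A) = 64

From Z = 5A + 37: E[Z] = a·E[A] + b, so E[A] = (E[Z] − b)/a = (464.5 − 37)/5 = 85.5.
Var(Z) = a²·Var(A), so Var(A) = 1600/5² = 64.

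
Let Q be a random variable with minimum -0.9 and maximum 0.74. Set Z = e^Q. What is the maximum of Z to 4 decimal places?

e^Q is increasing on this domain, so max(Z) comes from max(Q) = 0.74: max(Z) = exp(0.74) ≈ 2.0959.

max(Z) = 2.0959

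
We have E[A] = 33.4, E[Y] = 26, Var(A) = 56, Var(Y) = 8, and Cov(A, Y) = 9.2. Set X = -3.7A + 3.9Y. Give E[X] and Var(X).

E[X] = (-3.7)·E[A] + 3.9·E[Y] = (-3.7)·33.4 + 3.9·26 = -22.18.
Var(X) = a²·Var(A) + b²·Var(Y) + 2ab·Cov(A, Y) with a = -3.7, b = 3.9.
= (-3.7)²·56 + 3.9²·8 + 2·(-3.7)·3.9·9.2
= 766.64 + 121.68 + (-265.512) = 622.808.

E[X] = -22.18, Var(X) = 622.808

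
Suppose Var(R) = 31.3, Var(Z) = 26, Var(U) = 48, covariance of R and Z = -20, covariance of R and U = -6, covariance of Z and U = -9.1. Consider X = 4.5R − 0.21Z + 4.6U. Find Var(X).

Var(X) = 1457.6328

Var(X) = a²·Var(R) + b²·Var(Z) + c²·Var(U) + 2ab·covariance of R and Z + 2ac·covariance of R and U + 2bc·covariance of Z and U, with a = 4.5, b = -0.21, c = 4.6.
= 633.825 + 1.1466 + 1015.68 + 37.8 + (-248.4) + 17.5812
= 1457.6328.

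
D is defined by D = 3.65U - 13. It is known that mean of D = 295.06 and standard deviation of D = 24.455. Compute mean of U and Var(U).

From D = 3.65U - 13: mean of D = a·mean of U + b, so mean of U = (mean of D − b)/a = (295.06 − (-13))/3.65 = 84.4.
Var(D) = 24.455² = 598.047025.
Var(D) = a²·Var(U), so Var(U) = 598.047025/3.65² = 44.89.

mean of U = 84.4, Var(U) = 44.89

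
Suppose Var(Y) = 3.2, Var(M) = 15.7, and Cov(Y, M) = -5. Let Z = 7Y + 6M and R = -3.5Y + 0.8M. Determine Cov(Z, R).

By bilinearity, Cov(Z, R) = ac·Var(Y) + bd·Var(M) + (ad+bc)·Cov(Y, M), with a=7, b=6, c=-3.5, d=0.8.
ac·Var(Y) = 7·(-3.5)·3.2 = -78.4
bd·Var(M) = 6·0.8·15.7 = 75.36
(ad+bc)·Cov(Y, M) = (-15.4)·(-5) = 77
Cov(Z, R) = -78.4 + 75.36 + 77 = 73.96.

Cov(Z, R) = 73.96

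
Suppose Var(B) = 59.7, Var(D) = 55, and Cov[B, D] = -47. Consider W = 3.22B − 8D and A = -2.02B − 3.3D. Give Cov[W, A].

By bilinearity, Cov[W, A] = ac·Var(B) + bd·Var(D) + (ad+bc)·Cov[B, D], with a=3.22, b=-8, c=-2.02, d=-3.3.
ac·Var(B) = 3.22·(-2.02)·59.7 = -388.31268
bd·Var(D) = (-8)·(-3.3)·55 = 1452
(ad+bc)·Cov[B, D] = (5.534)·(-47) = -260.098
Cov[W, A] = -388.31268 + 1452 + (-260.098) = 803.58932.

Cov[W, A] = 803.58932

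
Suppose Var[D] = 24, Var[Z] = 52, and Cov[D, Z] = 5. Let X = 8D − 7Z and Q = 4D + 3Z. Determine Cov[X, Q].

By bilinearity, Cov[X, Q] = ac·Var[D] + bd·Var[Z] + (ad+bc)·Cov[D, Z], with a=8, b=-7, c=4, d=3.
ac·Var[D] = 8·4·24 = 768
bd·Var[Z] = (-7)·3·52 = -1092
(ad+bc)·Cov[D, Z] = (-4)·5 = -20
Cov[X, Q] = 768 + (-1092) + (-20) = -344.

Cov[X, Q] = -344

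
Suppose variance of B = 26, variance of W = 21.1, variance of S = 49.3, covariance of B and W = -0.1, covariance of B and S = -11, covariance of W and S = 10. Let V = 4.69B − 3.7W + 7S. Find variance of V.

variance of V = a²·variance of B + b²·variance of W + c²·variance of S + 2ab·covariance of B and W + 2ac·covariance of B and S + 2bc·covariance of W and S, with a = 4.69, b = -3.7, c = 7.
= 571.8986 + 288.859 + 2415.7 + 3.4706 + (-722.26) + (-518)
= 2039.6682.

variance of V = 2039.6682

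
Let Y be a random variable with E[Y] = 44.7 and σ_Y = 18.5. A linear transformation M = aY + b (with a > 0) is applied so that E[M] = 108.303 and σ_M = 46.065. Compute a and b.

a = 2.49, b = -3

σ_M = a·σ_Y (a > 0), so a = 46.065/18.5 = 2.49.
E[M] = a·E[Y] + b, so b = 108.303 − 2.49·44.7 = -3.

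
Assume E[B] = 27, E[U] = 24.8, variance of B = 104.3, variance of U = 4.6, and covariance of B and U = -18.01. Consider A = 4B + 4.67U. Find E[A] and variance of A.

E[A] = 223.816, variance of A = 1096.26734

E[A] = 4·E[B] + 4.67·E[U] = 4·27 + 4.67·24.8 = 223.816.
variance of A = a²·variance of B + b²·variance of U + 2ab·covariance of B and U with a = 4, b = 4.67.
= 4²·104.3 + 4.67²·4.6 + 2·4·4.67·(-18.01)
= 1668.8 + 100.32094 + (-672.8536) = 1096.26734.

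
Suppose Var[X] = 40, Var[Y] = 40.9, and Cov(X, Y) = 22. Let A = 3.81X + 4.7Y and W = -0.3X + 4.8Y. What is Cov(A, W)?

By bilinearity, Cov(A, W) = ac·Var[X] + bd·Var[Y] + (ad+bc)·Cov(X, Y), with a=3.81, b=4.7, c=-0.3, d=4.8.
ac·Var[X] = 3.81·(-0.3)·40 = -45.72
bd·Var[Y] = 4.7·4.8·40.9 = 922.704
(ad+bc)·Cov(X, Y) = (16.878)·22 = 371.316
Cov(A, W) = -45.72 + 922.704 + 371.316 = 1248.3.

Cov(A, W) = 1248.3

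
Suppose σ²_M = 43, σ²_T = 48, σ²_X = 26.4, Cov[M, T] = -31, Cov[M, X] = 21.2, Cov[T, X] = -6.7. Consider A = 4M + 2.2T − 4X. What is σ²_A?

σ²_A = a²·σ²_M + b²·σ²_T + c²·σ²_X + 2ab·Cov[M, T] + 2ac·Cov[M, X] + 2bc·Cov[T, X], with a = 4, b = 2.2, c = -4.
= 688 + 232.32 + 422.4 + (-545.6) + (-678.4) + 117.92
= 236.64.

σ²_A = 236.64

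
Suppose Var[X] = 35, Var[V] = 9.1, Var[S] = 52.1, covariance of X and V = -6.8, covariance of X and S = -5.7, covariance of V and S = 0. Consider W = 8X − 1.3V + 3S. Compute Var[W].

Var[W] = 2592.119

Var[W] = a²·Var[X] + b²·Var[V] + c²·Var[S] + 2ab·covariance of X and V + 2ac·covariance of X and S + 2bc·covariance of V and S, with a = 8, b = -1.3, c = 3.
= 2240 + 15.379 + 468.9 + 141.44 + (-273.6) + 0
= 2592.119.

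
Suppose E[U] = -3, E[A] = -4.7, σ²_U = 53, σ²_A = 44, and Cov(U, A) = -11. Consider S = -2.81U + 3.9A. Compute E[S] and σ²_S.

E[S] = -9.9, σ²_S = 1328.8313

E[S] = (-2.81)·E[U] + 3.9·E[A] = (-2.81)·(-3) + 3.9·(-4.7) = -9.9.
σ²_S = a²·σ²_U + b²·σ²_A + 2ab·Cov(U, A) with a = -2.81, b = 3.9.
= (-2.81)²·53 + 3.9²·44 + 2·(-2.81)·3.9·(-11)
= 418.4933 + 669.24 + 241.098 = 1328.8313.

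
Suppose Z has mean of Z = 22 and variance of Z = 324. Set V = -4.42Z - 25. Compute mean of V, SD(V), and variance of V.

V = -4.42Z - 25 is linear with a = -4.42, b = -25.
mean of V = a·mean of Z + b = (-4.42)·22 + (-25) = -122.24.
SD(Z) = √324 = 18.
SD(V) = |a|·SD(Z) = |-4.42|·18 = 79.56.
variance of V = a²·variance of Z = (-4.42)²·324 = 6329.7936 (the additive constant -25 does not affect variance).

mean of V = -122.24, SD(V) = 79.56, variance of V = 6329.7936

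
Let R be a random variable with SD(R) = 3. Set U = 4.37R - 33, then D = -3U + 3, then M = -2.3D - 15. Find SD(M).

SD(M) = 90.459

SD(U) = |4.37|·3 = 13.11.
SD(D) = |-3|·13.11 = 39.33.
SD(M) = |-2.3|·39.33 = 90.459.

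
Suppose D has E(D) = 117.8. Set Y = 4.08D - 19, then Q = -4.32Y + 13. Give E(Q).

E(Q) = -1981.21568

E(Y) = 4.08·117.8 + (-19) = 461.624.
E(Q) = (-4.32)·461.624 + 13 = -1981.21568.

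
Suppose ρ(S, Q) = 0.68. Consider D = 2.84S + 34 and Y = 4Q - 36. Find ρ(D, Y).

ρ(D, Y) = 0.68

Linear rescalings preserve correlation up to sign; here the slopes 2.84 and 4 have the same sign, so ρ(D, Y) = ρ(S, Q) = 0.68.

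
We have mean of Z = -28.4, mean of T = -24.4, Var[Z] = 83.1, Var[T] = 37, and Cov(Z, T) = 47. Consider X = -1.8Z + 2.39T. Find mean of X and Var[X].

mean of X = (-1.8)·mean of Z + 2.39·mean of T = (-1.8)·(-28.4) + 2.39·(-24.4) = -7.196.
Var[X] = a²·Var[Z] + b²·Var[T] + 2ab·Cov(Z, T) with a = -1.8, b = 2.39.
= (-1.8)²·83.1 + 2.39²·37 + 2·(-1.8)·2.39·47
= 269.244 + 211.3477 + (-404.388) = 76.2037.

mean of X = -7.196, Var[X] = 76.2037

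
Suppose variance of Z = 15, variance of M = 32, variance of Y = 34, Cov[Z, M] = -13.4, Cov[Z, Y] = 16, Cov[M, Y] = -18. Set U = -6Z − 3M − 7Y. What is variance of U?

variance of U = 2599.6

variance of U = a²·variance of Z + b²·variance of M + c²·variance of Y + 2ab·Cov[Z, M] + 2ac·Cov[Z, Y] + 2bc·Cov[M, Y], with a = -6, b = -3, c = -7.
= 540 + 288 + 1666 + (-482.4) + 1344 + (-756)
= 2599.6.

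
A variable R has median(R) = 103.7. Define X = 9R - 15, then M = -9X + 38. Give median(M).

median(M) = -8226.7

median(X) = 9·103.7 + (-15) = 918.3.
median(M) = (-9)·918.3 + 38 = -8226.7.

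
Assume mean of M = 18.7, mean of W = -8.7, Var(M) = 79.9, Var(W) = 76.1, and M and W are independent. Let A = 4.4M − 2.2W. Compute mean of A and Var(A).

mean of A = 4.4·mean of M + (-2.2)·mean of W = 4.4·18.7 + (-2.2)·(-8.7) = 101.42.
Var(A) = a²·Var(M) + b²·Var(W) + 2ab·Cov[M, W] with a = 4.4, b = -2.2.
Independence gives Cov[M, W] = 0.
= 4.4²·79.9 + (-2.2)²·76.1 + 2·4.4·(-2.2)·0
= 1546.864 + 368.324 + 0 = 1915.188.

mean of A = 101.42, Var(A) = 1915.188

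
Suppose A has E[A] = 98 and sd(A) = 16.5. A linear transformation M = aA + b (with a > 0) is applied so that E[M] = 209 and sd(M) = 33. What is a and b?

a = 2, b = 13

sd(M) = a·sd(A) (a > 0), so a = 33/16.5 = 2.
E[M] = a·E[A] + b, so b = 209 − 2·98 = 13.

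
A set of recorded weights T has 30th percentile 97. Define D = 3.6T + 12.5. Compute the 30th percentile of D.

30th percentile of D = 361.7

Since a = 3.6 > 0 the transformation is increasing, so the 30th percentile of D = a·(P_{30} of T) + b = 3.6·97 + 12.5 = 361.7.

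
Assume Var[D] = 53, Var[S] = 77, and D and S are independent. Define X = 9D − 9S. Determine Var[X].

Var[X] = 10530

Var[X] = a²·Var[D] + b²·Var[S] + 2ab·Cov(D, S) with a = 9, b = -9.
Independence gives Cov(D, S) = 0.
= 9²·53 + (-9)²·77 + 2·9·(-9)·0
= 4293 + 6237 + 0 = 10530.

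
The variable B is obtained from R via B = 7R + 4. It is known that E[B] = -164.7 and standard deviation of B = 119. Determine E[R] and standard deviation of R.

E[R] = -24.1, standard deviation of R = 17

From B = 7R + 4: E[B] = a·E[R] + b, so E[R] = (E[B] − b)/a = (-164.7 − 4)/7 = -24.1.
standard deviation of B = |a|·standard deviation of R, so standard deviation of R = 119/|7| = 17.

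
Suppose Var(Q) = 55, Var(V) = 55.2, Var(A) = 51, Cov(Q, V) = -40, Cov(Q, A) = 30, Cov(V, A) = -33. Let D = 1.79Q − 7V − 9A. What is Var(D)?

Var(D) = a²·Var(Q) + b²·Var(V) + c²·Var(A) + 2ab·Cov(Q, V) + 2ac·Cov(Q, A) + 2bc·Cov(V, A), with a = 1.79, b = -7, c = -9.
= 176.2255 + 2704.8 + 4131 + 1002.4 + (-966.6) + (-4158)
= 2889.8255.

Var(D) = 2889.8255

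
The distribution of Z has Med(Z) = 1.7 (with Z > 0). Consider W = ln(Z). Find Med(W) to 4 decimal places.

Med(W) = 0.5306

ln(Z) is monotone on this domain, so Med(W) = ln(1.7) ≈ 0.5306.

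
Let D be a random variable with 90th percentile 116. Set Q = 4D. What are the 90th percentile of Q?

Since a = 4 > 0 the transformation is increasing, so the 90th percentile of Q = a·(P_{90} of D) + b = 4·116 = 464.

90th percentile of Q = 464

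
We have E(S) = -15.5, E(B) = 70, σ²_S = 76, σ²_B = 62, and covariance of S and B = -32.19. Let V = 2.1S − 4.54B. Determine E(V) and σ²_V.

E(V) = 2.1·E(S) + (-4.54)·E(B) = 2.1·(-15.5) + (-4.54)·70 = -350.35.
σ²_V = a²·σ²_S + b²·σ²_B + 2ab·covariance of S and B with a = 2.1, b = -4.54.
= 2.1²·76 + (-4.54)²·62 + 2·2.1·(-4.54)·(-32.19)
= 335.16 + 1277.9192 + 613.79892 = 2226.87812.

E(V) = -350.35, σ²_V = 2226.87812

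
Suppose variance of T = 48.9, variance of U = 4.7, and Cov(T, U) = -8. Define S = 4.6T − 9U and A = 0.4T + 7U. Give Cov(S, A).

By bilinearity, Cov(S, A) = ac·variance of T + bd·variance of U + (ad+bc)·Cov(T, U), with a=4.6, b=-9, c=0.4, d=7.
ac·variance of T = 4.6·0.4·48.9 = 89.976
bd·variance of U = (-9)·7·4.7 = -296.1
(ad+bc)·Cov(T, U) = (28.6)·(-8) = -228.8
Cov(S, A) = 89.976 + (-296.1) + (-228.8) = -434.924.

Cov(S, A) = -434.924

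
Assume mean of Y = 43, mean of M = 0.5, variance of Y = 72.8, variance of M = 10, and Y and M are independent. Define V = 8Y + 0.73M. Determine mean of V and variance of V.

mean of V = 8·mean of Y + 0.73·mean of M = 8·43 + 0.73·0.5 = 344.365.
variance of V = a²·variance of Y + b²·variance of M + 2ab·covariance of Y and M with a = 8, b = 0.73.
Independence gives covariance of Y and M = 0.
= 8²·72.8 + 0.73²·10 + 2·8·0.73·0
= 4659.2 + 5.329 + 0 = 4664.529.

mean of V = 344.365, variance of V = 4664.529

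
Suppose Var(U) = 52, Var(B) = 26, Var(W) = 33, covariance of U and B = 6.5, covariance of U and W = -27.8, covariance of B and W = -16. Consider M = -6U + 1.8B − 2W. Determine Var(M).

Var(M) = a²·Var(U) + b²·Var(B) + c²·Var(W) + 2ab·covariance of U and B + 2ac·covariance of U and W + 2bc·covariance of B and W, with a = -6, b = 1.8, c = -2.
= 1872 + 84.24 + 132 + (-140.4) + (-667.2) + 115.2
= 1395.84.

Var(M) = 1395.84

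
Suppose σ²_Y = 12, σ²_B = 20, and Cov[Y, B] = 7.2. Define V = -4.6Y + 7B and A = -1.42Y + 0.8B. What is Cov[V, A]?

Cov[V, A] = 92.32

By bilinearity, Cov[V, A] = ac·σ²_Y + bd·σ²_B + (ad+bc)·Cov[Y, B], with a=-4.6, b=7, c=-1.42, d=0.8.
ac·σ²_Y = (-4.6)·(-1.42)·12 = 78.384
bd·σ²_B = 7·0.8·20 = 112
(ad+bc)·Cov[Y, B] = (-13.62)·7.2 = -98.064
Cov[V, A] = 78.384 + 112 + (-98.064) = 92.32.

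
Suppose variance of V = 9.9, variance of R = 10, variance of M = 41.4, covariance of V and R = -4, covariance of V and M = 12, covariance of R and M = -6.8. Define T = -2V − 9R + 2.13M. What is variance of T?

variance of T = a²·variance of V + b²·variance of R + c²·variance of M + 2ab·covariance of V and R + 2ac·covariance of V and M + 2bc·covariance of R and M, with a = -2, b = -9, c = 2.13.
= 39.6 + 810 + 187.82766 + (-144) + (-102.24) + 260.712
= 1051.89966.

variance of T = 1051.89966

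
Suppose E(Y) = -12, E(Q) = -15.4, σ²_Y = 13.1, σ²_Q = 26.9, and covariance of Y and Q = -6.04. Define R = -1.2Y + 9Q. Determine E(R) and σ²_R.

E(R) = (-1.2)·E(Y) + 9·E(Q) = (-1.2)·(-12) + 9·(-15.4) = -124.2.
σ²_R = a²·σ²_Y + b²·σ²_Q + 2ab·covariance of Y and Q with a = -1.2, b = 9.
= (-1.2)²·13.1 + 9²·26.9 + 2·(-1.2)·9·(-6.04)
= 18.864 + 2178.9 + 130.464 = 2328.228.

E(R) = -124.2, σ²_R = 2328.228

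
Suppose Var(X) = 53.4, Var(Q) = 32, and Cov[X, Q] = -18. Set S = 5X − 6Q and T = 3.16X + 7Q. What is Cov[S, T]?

Cov[S, T] = -789

By bilinearity, Cov[S, T] = ac·Var(X) + bd·Var(Q) + (ad+bc)·Cov[X, Q], with a=5, b=-6, c=3.16, d=7.
ac·Var(X) = 5·3.16·53.4 = 843.72
bd·Var(Q) = (-6)·7·32 = -1344
(ad+bc)·Cov[X, Q] = (16.04)·(-18) = -288.72
Cov[S, T] = 843.72 + (-1344) + (-288.72) = -789.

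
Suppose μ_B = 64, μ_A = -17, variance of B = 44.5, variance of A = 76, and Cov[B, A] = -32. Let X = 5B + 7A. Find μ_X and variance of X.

μ_X = 5·μ_B + 7·μ_A = 5·64 + 7·(-17) = 201.
variance of X = a²·variance of B + b²·variance of A + 2ab·Cov[B, A] with a = 5, b = 7.
= 5²·44.5 + 7²·76 + 2·5·7·(-32)
= 1112.5 + 3724 + (-2240) = 2596.5.

μ_X = 201, variance of X = 2596.5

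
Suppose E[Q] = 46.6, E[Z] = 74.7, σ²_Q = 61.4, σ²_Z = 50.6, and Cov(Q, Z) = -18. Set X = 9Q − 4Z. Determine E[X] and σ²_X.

E[X] = 9·E[Q] + (-4)·E[Z] = 9·46.6 + (-4)·74.7 = 120.6.
σ²_X = a²·σ²_Q + b²·σ²_Z + 2ab·Cov(Q, Z) with a = 9, b = -4.
= 9²·61.4 + (-4)²·50.6 + 2·9·(-4)·(-18)
= 4973.4 + 809.6 + 1296 = 7079.

E[X] = 120.6, σ²_X = 7079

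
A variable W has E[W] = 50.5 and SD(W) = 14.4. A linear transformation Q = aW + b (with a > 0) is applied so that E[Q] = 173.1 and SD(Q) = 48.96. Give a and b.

SD(Q) = a·SD(W) (a > 0), so a = 48.96/14.4 = 3.4.
E[Q] = a·E[W] + b, so b = 173.1 − 3.4·50.5 = 1.4.

a = 3.4, b = 1.4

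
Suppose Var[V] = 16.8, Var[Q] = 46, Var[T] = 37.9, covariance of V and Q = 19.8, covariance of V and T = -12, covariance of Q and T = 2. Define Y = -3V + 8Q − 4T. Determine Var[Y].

Var[Y] = 2335.2

Var[Y] = a²·Var[V] + b²·Var[Q] + c²·Var[T] + 2ab·covariance of V and Q + 2ac·covariance of V and T + 2bc·covariance of Q and T, with a = -3, b = 8, c = -4.
= 151.2 + 2944 + 606.4 + (-950.4) + (-288) + (-128)
= 2335.2.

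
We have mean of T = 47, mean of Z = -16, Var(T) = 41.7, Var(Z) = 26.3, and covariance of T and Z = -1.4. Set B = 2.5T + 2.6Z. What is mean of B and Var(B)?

mean of B = 2.5·mean of T + 2.6·mean of Z = 2.5·47 + 2.6·(-16) = 75.9.
Var(B) = a²·Var(T) + b²·Var(Z) + 2ab·covariance of T and Z with a = 2.5, b = 2.6.
= 2.5²·41.7 + 2.6²·26.3 + 2·2.5·2.6·(-1.4)
= 260.625 + 177.788 + (-18.2) = 420.213.

mean of B = 75.9, Var(B) = 420.213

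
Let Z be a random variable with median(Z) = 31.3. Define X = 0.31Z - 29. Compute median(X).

median(X) = -19.297

A linear map preserves order up to sign, so median(X) = a·median(Z) + b = 0.31·31.3 + (-29) = -19.297.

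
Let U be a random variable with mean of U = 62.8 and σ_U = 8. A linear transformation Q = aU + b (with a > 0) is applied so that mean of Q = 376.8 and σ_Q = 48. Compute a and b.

a = 6, b = 0

σ_Q = a·σ_U (a > 0), so a = 48/8 = 6.
mean of Q = a·mean of U + b, so b = 376.8 − 6·62.8 = 0.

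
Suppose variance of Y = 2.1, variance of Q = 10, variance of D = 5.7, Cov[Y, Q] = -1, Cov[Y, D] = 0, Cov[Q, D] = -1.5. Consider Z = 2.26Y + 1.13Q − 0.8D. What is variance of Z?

variance of Z = a²·variance of Y + b²·variance of Q + c²·variance of D + 2ab·Cov[Y, Q] + 2ac·Cov[Y, D] + 2bc·Cov[Q, D], with a = 2.26, b = 1.13, c = -0.8.
= 10.72596 + 12.769 + 3.648 + (-5.1076) + 0 + 2.712
= 24.74736.

variance of Z = 24.74736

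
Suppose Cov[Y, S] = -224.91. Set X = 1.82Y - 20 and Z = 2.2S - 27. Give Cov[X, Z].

Cov[X, Z] = a·c·Cov[Y, S] = 1.82·2.2·(-224.91) = -900.53964. Additive constants drop out.

Cov[X, Z] = -900.53964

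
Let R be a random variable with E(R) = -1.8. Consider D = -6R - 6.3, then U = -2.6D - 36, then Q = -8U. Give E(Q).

E(D) = (-6)·(-1.8) + (-6.3) = 4.5.
E(U) = (-2.6)·4.5 + (-36) = -47.7.
E(Q) = (-8)·(-47.7) = 381.6.

E(Q) = 381.6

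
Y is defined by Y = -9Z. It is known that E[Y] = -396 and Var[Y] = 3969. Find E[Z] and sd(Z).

From Y = -9Z: E[Y] = a·E[Z] + b, so E[Z] = (E[Y] − b)/a = (-396 − 0)/(-9) = 44.
sd(Y) = √3969 = 63.
sd(Y) = |a|·sd(Z), so sd(Z) = 63/|-9| = 7.

E[Z] = 44, sd(Z) = 7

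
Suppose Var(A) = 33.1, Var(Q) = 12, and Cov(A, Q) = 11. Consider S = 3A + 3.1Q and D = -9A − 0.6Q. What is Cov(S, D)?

Cov(S, D) = -1242.72

By bilinearity, Cov(S, D) = ac·Var(A) + bd·Var(Q) + (ad+bc)·Cov(A, Q), with a=3, b=3.1, c=-9, d=-0.6.
ac·Var(A) = 3·(-9)·33.1 = -893.7
bd·Var(Q) = 3.1·(-0.6)·12 = -22.32
(ad+bc)·Cov(A, Q) = (-29.7)·11 = -326.7
Cov(S, D) = -893.7 + (-22.32) + (-326.7) = -1242.72.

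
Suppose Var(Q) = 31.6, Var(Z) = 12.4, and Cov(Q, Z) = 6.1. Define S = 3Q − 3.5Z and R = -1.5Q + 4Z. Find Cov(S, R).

Cov(S, R) = -210.575

By bilinearity, Cov(S, R) = ac·Var(Q) + bd·Var(Z) + (ad+bc)·Cov(Q, Z), with a=3, b=-3.5, c=-1.5, d=4.
ac·Var(Q) = 3·(-1.5)·31.6 = -142.2
bd·Var(Z) = (-3.5)·4·12.4 = -173.6
(ad+bc)·Cov(Q, Z) = (17.25)·6.1 = 105.225
Cov(S, R) = -142.2 + (-173.6) + 105.225 = -210.575.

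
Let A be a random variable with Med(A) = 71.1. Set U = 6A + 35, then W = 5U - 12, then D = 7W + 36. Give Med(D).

Med(D) = 16108

Med(U) = 6·71.1 + 35 = 461.6.
Med(W) = 5·461.6 + (-12) = 2296.
Med(D) = 7·2296 + 36 = 16108.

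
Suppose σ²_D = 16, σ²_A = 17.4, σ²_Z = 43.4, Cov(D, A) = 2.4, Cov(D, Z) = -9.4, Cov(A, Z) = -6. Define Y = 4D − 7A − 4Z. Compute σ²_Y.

σ²_Y = a²·σ²_D + b²·σ²_A + c²·σ²_Z + 2ab·Cov(D, A) + 2ac·Cov(D, Z) + 2bc·Cov(A, Z), with a = 4, b = -7, c = -4.
= 256 + 852.6 + 694.4 + (-134.4) + 300.8 + (-336)
= 1633.4.

σ²_Y = 1633.4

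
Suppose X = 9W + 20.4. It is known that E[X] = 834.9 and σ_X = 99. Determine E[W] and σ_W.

From X = 9W + 20.4: E[X] = a·E[W] + b, so E[W] = (E[X] − b)/a = (834.9 − 20.4)/9 = 90.5.
σ_X = |a|·σ_W, so σ_W = 99/|9| = 11.

E[W] = 90.5, σ_W = 11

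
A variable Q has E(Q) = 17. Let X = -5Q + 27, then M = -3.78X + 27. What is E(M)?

E(M) = 246.24

E(X) = (-5)·17 + 27 = -58.
E(M) = (-3.78)·(-58) + 27 = 246.24.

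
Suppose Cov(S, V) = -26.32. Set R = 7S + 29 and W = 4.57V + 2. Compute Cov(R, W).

Cov(R, W) = a·c·Cov(S, V) = 7·4.57·(-26.32) = -841.9768. Additive constants drop out.

Cov(R, W) = -841.9768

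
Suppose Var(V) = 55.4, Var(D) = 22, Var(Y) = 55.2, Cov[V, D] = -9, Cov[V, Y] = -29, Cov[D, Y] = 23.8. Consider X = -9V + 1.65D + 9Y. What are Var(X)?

Var(X) = 14690.655

Var(X) = a²·Var(V) + b²·Var(D) + c²·Var(Y) + 2ab·Cov[V, D] + 2ac·Cov[V, Y] + 2bc·Cov[D, Y], with a = -9, b = 1.65, c = 9.
= 4487.4 + 59.895 + 4471.2 + 267.3 + 4698 + 706.86
= 14690.655.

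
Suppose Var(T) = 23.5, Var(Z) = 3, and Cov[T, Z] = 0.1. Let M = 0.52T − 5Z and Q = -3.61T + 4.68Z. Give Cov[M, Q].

By bilinearity, Cov[M, Q] = ac·Var(T) + bd·Var(Z) + (ad+bc)·Cov[T, Z], with a=0.52, b=-5, c=-3.61, d=4.68.
ac·Var(T) = 0.52·(-3.61)·23.5 = -44.1142
bd·Var(Z) = (-5)·4.68·3 = -70.2
(ad+bc)·Cov[T, Z] = (20.4836)·0.1 = 2.04836
Cov[M, Q] = -44.1142 + (-70.2) + 2.04836 = -112.26584.

Cov[M, Q] = -112.26584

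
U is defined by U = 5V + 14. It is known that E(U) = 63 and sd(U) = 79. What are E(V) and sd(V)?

E(V) = 9.8, sd(V) = 15.8

From U = 5V + 14: E(U) = a·E(V) + b, so E(V) = (E(U) − b)/a = (63 − 14)/5 = 9.8.
sd(U) = |a|·sd(V), so sd(V) = 79/|5| = 15.8.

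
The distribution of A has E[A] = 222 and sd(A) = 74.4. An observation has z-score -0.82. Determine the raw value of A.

A = 160.992

A = E[A] + z·sd(A) = 222 + (-0.82)·74.4 = 160.992.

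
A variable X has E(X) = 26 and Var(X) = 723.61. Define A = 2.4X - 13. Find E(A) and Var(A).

A = 2.4X - 13 is linear with a = 2.4, b = -13.
E(A) = a·E(X) + b = 2.4·26 + (-13) = 49.4.
Var(A) = a²·Var(X) = 2.4²·723.61 = 4167.9936 (the additive constant -13 does not affect variance).

E(A) = 49.4, Var(A) = 4167.9936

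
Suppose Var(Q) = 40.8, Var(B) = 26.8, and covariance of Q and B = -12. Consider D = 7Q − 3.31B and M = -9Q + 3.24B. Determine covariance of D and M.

By bilinearity, covariance of D and M = ac·Var(Q) + bd·Var(B) + (ad+bc)·covariance of Q and B, with a=7, b=-3.31, c=-9, d=3.24.
ac·Var(Q) = 7·(-9)·40.8 = -2570.4
bd·Var(B) = (-3.31)·3.24·26.8 = -287.41392
(ad+bc)·covariance of Q and B = (52.47)·(-12) = -629.64
covariance of D and M = -2570.4 + (-287.41392) + (-629.64) = -3487.45392.

covariance of D and M = -3487.45392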